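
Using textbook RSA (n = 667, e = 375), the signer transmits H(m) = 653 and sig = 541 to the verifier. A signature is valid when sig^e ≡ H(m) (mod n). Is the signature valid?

invalid

sig^2 ≡ 541^2 = 292681 ≡ 535
sig^4 ≡ 535^2 = 286225 ≡ 82
sig^8 ≡ 82^2 = 6724 ≡ 54
sig^16 ≡ 54^2 = 2916 ≡ 248
sig^32 ≡ 248^2 = 61504 ≡ 140
sig^64 ≡ 140^2 = 19600 ≡ 257
sig^128 ≡ 257^2 = 66049 ≡ 16
sig^256 ≡ 16^2 = 256
375 = 256 + 64 + 32 + 16 + 4 + 2 + 1, so sig^375 ≡ 256·257·140·248·82·535·541 ≡ 288 (mod 667)
The recovered value 288 does not match the digest 653.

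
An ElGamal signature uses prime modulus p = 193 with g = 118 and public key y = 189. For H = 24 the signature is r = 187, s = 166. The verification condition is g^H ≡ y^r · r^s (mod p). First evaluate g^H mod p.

81

118^2 = 13924 ≡ 28
118^4 ≡ 28^2 = 784 ≡ 12
118^8 ≡ 12^2 = 144
118^16 ≡ 144^2 = 20736 ≡ 85
24 = 16 + 8, so 118^24 ≡ 85·144 ≡ 81 (mod 193)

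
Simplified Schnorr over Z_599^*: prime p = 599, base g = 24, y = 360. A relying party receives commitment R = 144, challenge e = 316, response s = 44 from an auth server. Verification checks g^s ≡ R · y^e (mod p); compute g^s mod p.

553

24^2 = 576
24^4 ≡ 576^2 = 331776 ≡ 529
24^8 ≡ 529^2 = 279841 ≡ 108
24^16 ≡ 108^2 = 11664 ≡ 283
24^32 ≡ 283^2 = 80089 ≡ 422
44 = 32 + 8 + 4, so 24^44 ≡ 422·108·529 ≡ 553 (mod 599)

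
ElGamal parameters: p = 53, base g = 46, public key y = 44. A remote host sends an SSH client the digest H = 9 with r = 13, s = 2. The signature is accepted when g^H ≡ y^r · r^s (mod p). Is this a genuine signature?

genuine

Left side g^H mod p:
46^2 = 2116 ≡ 49
46^4 ≡ 49^2 = 2401 ≡ 16
46^8 ≡ 16^2 = 256 ≡ 44
9 = 8 + 1, so 46^9 ≡ 44·46 ≡ 10 (mod 53)
Right side y^r · r^s mod p:
44^2 = 1936 ≡ 28
44^4 ≡ 28^2 = 784 ≡ 42
44^8 ≡ 42^2 = 1764 ≡ 15
13 = 8 + 4 + 1, so 44^13 ≡ 15·42·44 ≡ 1 (mod 53)
13^2 = 169 ≡ 10
1·10 = 10 ≡ 10 (mod 53)
10 ≡ 10 (mod 53), so the signature is genuine.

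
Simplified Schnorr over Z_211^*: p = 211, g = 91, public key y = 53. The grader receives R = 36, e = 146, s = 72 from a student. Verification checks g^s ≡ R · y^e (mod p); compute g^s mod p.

91^2 = 8281 ≡ 52
91^4 ≡ 52^2 = 2704 ≡ 172
91^8 ≡ 172^2 = 29584 ≡ 44
91^16 ≡ 44^2 = 1936 ≡ 37
91^32 ≡ 37^2 = 1369 ≡ 103
91^64 ≡ 103^2 = 10609 ≡ 59
72 = 64 + 8, so 91^72 ≡ 59·44 ≡ 64 (mod 211)

64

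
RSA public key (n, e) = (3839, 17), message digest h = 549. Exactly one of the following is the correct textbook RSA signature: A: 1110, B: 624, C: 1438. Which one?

Candidate A: Squares mod 3839: 1110^1≡1110, 1110^2≡3620, 1110^4≡1893, 1110^8≡1662, 1110^16≡2003; 17 = 16 + 1, so 1110^17 ≡ 2003·1110 ≡ 549 (mod 3839)
  → matches h = 549
Candidate B: Squares mod 3839: 624^1≡624, 624^2≡1637, 624^4≡147, 624^8≡2414, 624^16≡3633; 17 = 16 + 1, so 624^17 ≡ 3633·624 ≡ 1982 (mod 3839)
Candidate C: Squares mod 3839: 1438^1≡1438, 1438^2≡2462, 1438^4≡3502, 1438^8≡2238, 1438^16≡2588; 17 = 16 + 1, so 1438^17 ≡ 2588·1438 ≡ 1553 (mod 3839)

A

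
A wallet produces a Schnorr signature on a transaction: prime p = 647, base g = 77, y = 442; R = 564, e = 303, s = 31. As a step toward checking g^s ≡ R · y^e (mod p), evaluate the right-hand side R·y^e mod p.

Squares mod 647: 442^1≡442, 442^2≡617, 442^4≡253, 442^8≡603, 442^16≡642, 442^32≡25, 442^64≡625, 442^128≡484, 442^256≡42
303 = 256 + 32 + 8 + 4 + 2 + 1, so 442^303 ≡ 42·25·603·253·617·442 ≡ 357 (mod 647)
R · y^e ≡ 564·357 = 201348 ≡ 131 (mod 647)

131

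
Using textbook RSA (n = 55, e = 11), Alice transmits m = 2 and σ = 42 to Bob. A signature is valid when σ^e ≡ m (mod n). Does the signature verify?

does not verify

Squares mod 55: σ^1≡42, σ^2≡4, σ^4≡16, σ^8≡36
11 = 8 + 2 + 1, so σ^11 ≡ 36·4·42 ≡ 53 (mod 55)
53 ≠ 2, so verification fails.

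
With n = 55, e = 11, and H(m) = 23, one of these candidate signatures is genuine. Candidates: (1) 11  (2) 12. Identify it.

Candidate 1: 11^11 mod 55 = 11
Candidate 2: 12^11 mod 55 = 23
  → matches H(m) = 23

2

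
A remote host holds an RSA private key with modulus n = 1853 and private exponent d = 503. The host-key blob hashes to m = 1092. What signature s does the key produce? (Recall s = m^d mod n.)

Squares mod 1853: m^1≡1092, m^2≡985, m^4≡1106, m^8≡256, m^16≡681, m^32≡511, m^64≡1701, m^128≡868, m^256≡1106
503 = 256 + 128 + 64 + 32 + 16 + 4 + 2 + 1, so m^503 ≡ 1106·868·1701·511·681·1106·985·1092 ≡ 1254 (mod 1853)

1254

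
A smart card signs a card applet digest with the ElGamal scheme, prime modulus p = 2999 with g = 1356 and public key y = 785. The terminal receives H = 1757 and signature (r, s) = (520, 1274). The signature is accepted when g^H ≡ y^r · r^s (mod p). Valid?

no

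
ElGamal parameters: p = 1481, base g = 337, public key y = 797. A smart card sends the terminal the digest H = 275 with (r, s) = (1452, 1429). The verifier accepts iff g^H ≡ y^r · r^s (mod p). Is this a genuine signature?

forged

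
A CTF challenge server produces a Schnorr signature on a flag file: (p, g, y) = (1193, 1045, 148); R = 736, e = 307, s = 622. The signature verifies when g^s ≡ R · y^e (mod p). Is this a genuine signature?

forged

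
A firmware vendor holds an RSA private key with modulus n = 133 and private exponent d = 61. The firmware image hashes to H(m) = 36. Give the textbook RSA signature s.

43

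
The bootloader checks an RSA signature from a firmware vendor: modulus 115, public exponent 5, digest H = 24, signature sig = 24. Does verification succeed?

Squares mod 115: sig^1≡24, sig^2≡1, sig^4≡1
5 = 4 + 1, so sig^5 ≡ 1·24 ≡ 24 (mod 115)
sig^5 mod 115 = 24 matches H.

passes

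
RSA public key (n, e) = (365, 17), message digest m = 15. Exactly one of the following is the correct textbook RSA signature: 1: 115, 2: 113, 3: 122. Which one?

1

Candidate 1: Squares mod 365: 115^1≡115, 115^2≡85, 115^4≡290, 115^8≡150, 115^16≡235; 17 = 16 + 1, so 115^17 ≡ 235·115 ≡ 15 (mod 365)
  → matches m = 15
Candidate 2: Squares mod 365: 113^1≡113, 113^2≡359, 113^4≡36, 113^8≡201, 113^16≡251; 17 = 16 + 1, so 113^17 ≡ 251·113 ≡ 258 (mod 365)
Candidate 3: Squares mod 365: 122^1≡122, 122^2≡284, 122^4≡356, 122^8≡81, 122^16≡356; 17 = 16 + 1, so 122^17 ≡ 356·122 ≡ 362 (mod 365)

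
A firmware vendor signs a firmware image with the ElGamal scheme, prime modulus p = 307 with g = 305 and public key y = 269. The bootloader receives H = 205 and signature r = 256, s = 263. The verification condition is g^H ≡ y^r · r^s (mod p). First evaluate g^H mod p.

305

305^205 mod 307 = 305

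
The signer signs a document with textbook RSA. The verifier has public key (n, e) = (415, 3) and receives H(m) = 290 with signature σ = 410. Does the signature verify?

verifies

σ^2 ≡ 410^2 = 168100 ≡ 25
3 = 2 + 1, so σ^3 ≡ 25·410 ≡ 290 (mod 415)
290 = H(m), so the signature checks out.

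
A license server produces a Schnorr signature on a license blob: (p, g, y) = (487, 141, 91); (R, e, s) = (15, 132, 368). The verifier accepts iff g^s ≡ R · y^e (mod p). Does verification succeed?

g^s mod p:
141^368 mod 487 = 115
R · y^e mod p:
91^132 mod 487 = 170
15·170 = 2550 ≡ 115 (mod 487)
115 ≡ 115 (mod 487); signature holds.

passes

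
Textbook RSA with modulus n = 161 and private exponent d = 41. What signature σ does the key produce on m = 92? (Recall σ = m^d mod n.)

92

m^41 mod 161 = 92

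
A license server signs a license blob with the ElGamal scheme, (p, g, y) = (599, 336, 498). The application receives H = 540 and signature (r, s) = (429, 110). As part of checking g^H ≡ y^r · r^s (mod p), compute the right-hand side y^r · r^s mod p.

Squares mod 599: 498^1≡498, 498^2≡18, 498^4≡324, 498^8≡151, 498^16≡39, 498^32≡323, 498^64≡103, 498^128≡426, 498^256≡578
429 = 256 + 128 + 32 + 8 + 4 + 1, so 498^429 ≡ 578·426·323·151·324·498 ≡ 480 (mod 599)
Squares mod 599: 429^1≡429, 429^2≡148, 429^4≡340, 429^8≡592, 429^16≡49, 429^32≡5, 429^64≡25
110 = 64 + 32 + 8 + 4 + 2, so 429^110 ≡ 25·5·592·340·148 ≡ 94 (mod 599)
y^r · r^s ≡ 480·94 = 45120 ≡ 195 (mod 599)

195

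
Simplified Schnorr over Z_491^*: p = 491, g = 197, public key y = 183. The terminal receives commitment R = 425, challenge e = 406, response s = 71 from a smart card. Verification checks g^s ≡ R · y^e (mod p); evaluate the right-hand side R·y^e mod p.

183^406 mod 491 = 183
R · y^e ≡ 425·183 = 77775 ≡ 197 (mod 491)

197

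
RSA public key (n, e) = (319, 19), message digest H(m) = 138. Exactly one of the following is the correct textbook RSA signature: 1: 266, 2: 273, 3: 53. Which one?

Candidate 1: Squares mod 319: 266^1≡266, 266^2≡257, 266^4≡16, 266^8≡256, 266^16≡141; 19 = 16 + 2 + 1, so 266^19 ≡ 141·257·266 ≡ 138 (mod 319)
  → matches H(m) = 138
Candidate 2: Squares mod 319: 273^1≡273, 273^2≡202, 273^4≡291, 273^8≡146, 273^16≡262; 19 = 16 + 2 + 1, so 273^19 ≡ 262·202·273 ≡ 104 (mod 319)
Candidate 3: Squares mod 319: 53^1≡53, 53^2≡257, 53^4≡16, 53^8≡256, 53^16≡141; 19 = 16 + 2 + 1, so 53^19 ≡ 141·257·53 ≡ 181 (mod 319)

1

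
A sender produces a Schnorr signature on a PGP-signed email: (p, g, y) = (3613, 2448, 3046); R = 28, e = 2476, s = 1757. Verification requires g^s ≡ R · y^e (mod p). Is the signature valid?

g^s mod p:
2448^2 = 5992704 ≡ 2350
2448^4 ≡ 2350^2 = 5522500 ≡ 1836
2448^8 ≡ 1836^2 = 3370896 ≡ 3580
2448^16 ≡ 3580^2 = 12816400 ≡ 1089
2448^32 ≡ 1089^2 = 1185921 ≡ 857
2448^64 ≡ 857^2 = 734449 ≡ 1010
2448^128 ≡ 1010^2 = 1020100 ≡ 1234
2448^256 ≡ 1234^2 = 1522756 ≡ 1683
2448^512 ≡ 1683^2 = 2832489 ≡ 3510
2448^1024 ≡ 3510^2 = 12320100 ≡ 3383
1757 = 1024 + 512 + 128 + 64 + 16 + 8 + 4 + 1, so 2448^1757 ≡ 3383·3510·1234·1010·1089·3580·1836·2448 ≡ 302 (mod 3613)
R · y^e mod p:
3046^2 = 9278116 ≡ 3545
3046^4 ≡ 3545^2 = 12567025 ≡ 1011
3046^8 ≡ 1011^2 = 1022121 ≡ 3255
3046^16 ≡ 3255^2 = 10595025 ≡ 1709
3046^32 ≡ 1709^2 = 2920681 ≡ 1377
3046^64 ≡ 1377^2 = 1896129 ≡ 2917
3046^128 ≡ 2917^2 = 8508889 ≡ 274
3046^256 ≡ 274^2 = 75076 ≡ 2816
3046^512 ≡ 2816^2 = 7929856 ≡ 2934
3046^1024 ≡ 2934^2 = 8608356 ≡ 2190
3046^2048 ≡ 2190^2 = 4796100 ≡ 1649
2476 = 2048 + 256 + 128 + 32 + 8 + 4, so 3046^2476 ≡ 1649·2816·274·1377·3255·1011 ≡ 879 (mod 3613)
28·879 = 24612 ≡ 2934 (mod 3613)
302 ≠ 2934; the check fails.

invalid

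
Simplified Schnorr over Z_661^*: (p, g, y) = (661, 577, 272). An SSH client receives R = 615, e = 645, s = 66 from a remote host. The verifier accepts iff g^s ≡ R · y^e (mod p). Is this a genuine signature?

g^s mod p:
577^2 = 332929 ≡ 446
577^4 ≡ 446^2 = 198916 ≡ 616
577^8 ≡ 616^2 = 379456 ≡ 42
577^16 ≡ 42^2 = 1764 ≡ 442
577^32 ≡ 442^2 = 195364 ≡ 369
577^64 ≡ 369^2 = 136161 ≡ 656
66 = 64 + 2, so 577^66 ≡ 656·446 ≡ 414 (mod 661)
R · y^e mod p:
272^2 = 73984 ≡ 613
272^4 ≡ 613^2 = 375769 ≡ 321
272^8 ≡ 321^2 = 103041 ≡ 586
272^16 ≡ 586^2 = 343396 ≡ 337
272^32 ≡ 337^2 = 113569 ≡ 538
272^64 ≡ 538^2 = 289444 ≡ 587
272^128 ≡ 587^2 = 344569 ≡ 188
272^256 ≡ 188^2 = 35344 ≡ 311
272^512 ≡ 311^2 = 96721 ≡ 215
645 = 512 + 128 + 4 + 1, so 272^645 ≡ 215·188·321·272 ≡ 652 (mod 661)
615·652 = 400980 ≡ 414 (mod 661)
414 ≡ 414 (mod 661); signature holds.

genuine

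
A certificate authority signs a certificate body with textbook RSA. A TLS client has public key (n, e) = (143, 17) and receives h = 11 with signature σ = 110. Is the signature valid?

invalid

Squares mod 143: σ^1≡110, σ^2≡88, σ^4≡22, σ^8≡55, σ^16≡22
17 = 16 + 1, so σ^17 ≡ 22·110 ≡ 132 (mod 143)
The recovered value 132 does not match the digest 11.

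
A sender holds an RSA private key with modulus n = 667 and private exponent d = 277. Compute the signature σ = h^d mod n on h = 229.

160

Squares mod 667: h^1≡229, h^2≡415, h^4≡139, h^8≡645, h^16≡484, h^32≡139, h^64≡645, h^128≡484, h^256≡139
277 = 256 + 16 + 4 + 1, so h^277 ≡ 139·484·139·229 ≡ 160 (mod 667)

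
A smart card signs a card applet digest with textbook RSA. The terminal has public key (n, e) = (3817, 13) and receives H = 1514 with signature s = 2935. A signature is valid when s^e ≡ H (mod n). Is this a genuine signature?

Squares mod 3817: s^1≡2935, s^2≡3073, s^4≡71, s^8≡1224
13 = 8 + 4 + 1, so s^13 ≡ 1224·71·2935 ≡ 3666 (mod 3817)
3666 ≠ 1514, so verification fails.

forged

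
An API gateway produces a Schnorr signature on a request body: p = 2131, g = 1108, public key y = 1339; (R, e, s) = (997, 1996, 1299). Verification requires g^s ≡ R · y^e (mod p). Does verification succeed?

g^s mod p:
1108^2 = 1227664 ≡ 208
1108^4 ≡ 208^2 = 43264 ≡ 644
1108^8 ≡ 644^2 = 414736 ≡ 1322
1108^16 ≡ 1322^2 = 1747684 ≡ 264
1108^32 ≡ 264^2 = 69696 ≡ 1504
1108^64 ≡ 1504^2 = 2262016 ≡ 1025
1108^128 ≡ 1025^2 = 1050625 ≡ 42
1108^256 ≡ 42^2 = 1764
1108^512 ≡ 1764^2 = 3111696 ≡ 436
1108^1024 ≡ 436^2 = 190096 ≡ 437
1299 = 1024 + 256 + 16 + 2 + 1, so 1108^1299 ≡ 437·1764·264·208·1108 ≡ 232 (mod 2131)
R · y^e mod p:
1339^2 = 1792921 ≡ 750
1339^4 ≡ 750^2 = 562500 ≡ 2047
1339^8 ≡ 2047^2 = 4190209 ≡ 663
1339^16 ≡ 663^2 = 439569 ≡ 583
1339^32 ≡ 583^2 = 339889 ≡ 1060
1339^64 ≡ 1060^2 = 1123600 ≡ 563
1339^128 ≡ 563^2 = 316969 ≡ 1581
1339^256 ≡ 1581^2 = 2499561 ≡ 2029
1339^512 ≡ 2029^2 = 4116841 ≡ 1880
1339^1024 ≡ 1880^2 = 3534400 ≡ 1202
1996 = 1024 + 512 + 256 + 128 + 64 + 8 + 4, so 1339^1996 ≡ 1202·1880·2029·1581·563·663·2047 ≡ 1101 (mod 2131)
997·1101 = 1097697 ≡ 232 (mod 2131)
232 ≡ 232 (mod 2131); signature holds.

passes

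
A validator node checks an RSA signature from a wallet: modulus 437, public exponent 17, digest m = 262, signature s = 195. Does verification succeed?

s^2 ≡ 195^2 = 38025 ≡ 6
s^4 ≡ 6^2 = 36
s^8 ≡ 36^2 = 1296 ≡ 422
s^16 ≡ 422^2 = 178084 ≡ 225
17 = 16 + 1, so s^17 ≡ 225·195 ≡ 175 (mod 437)
The recovered value 175 does not match the digest 262.

fails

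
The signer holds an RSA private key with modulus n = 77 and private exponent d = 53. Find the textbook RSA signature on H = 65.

32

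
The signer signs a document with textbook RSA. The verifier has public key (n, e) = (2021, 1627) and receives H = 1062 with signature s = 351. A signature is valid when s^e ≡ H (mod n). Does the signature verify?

Squares mod 2021: s^1≡351, s^2≡1941, s^4≡337, s^8≡393, s^16≡853, s^32≡49, s^64≡380, s^128≡909, s^256≡1713, s^512≡1898, s^1024≡982
1627 = 1024 + 512 + 64 + 16 + 8 + 2 + 1, so s^1627 ≡ 982·1898·380·853·393·1941·351 ≡ 953 (mod 2021)
The recovered value 953 does not match the digest 1062.

does not verify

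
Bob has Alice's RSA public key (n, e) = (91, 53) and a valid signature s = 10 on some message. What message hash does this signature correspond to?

82

s^2 ≡ 10^2 = 100 ≡ 9
s^4 ≡ 9^2 = 81
s^8 ≡ 81^2 = 6561 ≡ 9
s^16 ≡ 9^2 = 81
s^32 ≡ 81^2 = 6561 ≡ 9
53 = 32 + 16 + 4 + 1, so s^53 ≡ 9·81·81·10 ≡ 82 (mod 91)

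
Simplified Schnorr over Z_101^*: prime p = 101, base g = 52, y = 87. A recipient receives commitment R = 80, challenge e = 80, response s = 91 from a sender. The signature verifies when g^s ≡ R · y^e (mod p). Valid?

no

g^s mod p:
52^2 = 2704 ≡ 78
52^4 ≡ 78^2 = 6084 ≡ 24
52^8 ≡ 24^2 = 576 ≡ 71
52^16 ≡ 71^2 = 5041 ≡ 92
52^32 ≡ 92^2 = 8464 ≡ 81
52^64 ≡ 81^2 = 6561 ≡ 97
91 = 64 + 16 + 8 + 2 + 1, so 52^91 ≡ 97·92·71·78·52 ≡ 92 (mod 101)
R · y^e mod p:
87^2 = 7569 ≡ 95
87^4 ≡ 95^2 = 9025 ≡ 36
87^8 ≡ 36^2 = 1296 ≡ 84
87^16 ≡ 84^2 = 7056 ≡ 87
87^32 ≡ 87^2 = 7569 ≡ 95
87^64 ≡ 95^2 = 9025 ≡ 36
80 = 64 + 16, so 87^80 ≡ 36·87 ≡ 1 (mod 101)
80·1 = 80 ≡ 80 (mod 101)
92 ≠ 80; the check fails.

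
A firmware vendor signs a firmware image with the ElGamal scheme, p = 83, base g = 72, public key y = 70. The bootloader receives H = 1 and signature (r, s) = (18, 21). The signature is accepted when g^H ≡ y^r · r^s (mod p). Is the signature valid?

invalid

Left side g^H mod p:
72^1 mod 83 = 72
Right side y^r · r^s mod p:
Squares mod 83: 70^1≡70, 70^2≡3, 70^4≡9, 70^8≡81, 70^16≡4
18 = 16 + 2, so 70^18 ≡ 4·3 ≡ 12 (mod 83)
Squares mod 83: 18^1≡18, 18^2≡75, 18^4≡64, 18^8≡29, 18^16≡11
21 = 16 + 4 + 1, so 18^21 ≡ 11·64·18 ≡ 56 (mod 83)
12·56 = 672 ≡ 8 (mod 83)
72 ≠ 8, so verification fails.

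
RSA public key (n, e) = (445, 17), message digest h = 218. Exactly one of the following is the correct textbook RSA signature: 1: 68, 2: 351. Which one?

1

Candidate 1: Squares mod 445: 68^1≡68, 68^2≡174, 68^4≡16, 68^8≡256, 68^16≡121; 17 = 16 + 1, so 68^17 ≡ 121·68 ≡ 218 (mod 445)
  → matches h = 218
Candidate 2: Squares mod 445: 351^1≡351, 351^2≡381, 351^4≡91, 351^8≡271, 351^16≡16; 17 = 16 + 1, so 351^17 ≡ 16·351 ≡ 276 (mod 445)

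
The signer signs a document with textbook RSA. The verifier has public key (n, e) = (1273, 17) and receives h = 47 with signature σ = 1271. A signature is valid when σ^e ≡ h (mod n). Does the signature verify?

Squares mod 1273: σ^1≡1271, σ^2≡4, σ^4≡16, σ^8≡256, σ^16≡613
17 = 16 + 1, so σ^17 ≡ 613·1271 ≡ 47 (mod 1273)
47 = h, so the signature checks out.

verifies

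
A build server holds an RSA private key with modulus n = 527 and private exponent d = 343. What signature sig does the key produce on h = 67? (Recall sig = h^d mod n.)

67

h^2 ≡ 67^2 = 4489 ≡ 273
h^4 ≡ 273^2 = 74529 ≡ 222
h^8 ≡ 222^2 = 49284 ≡ 273
h^16 ≡ 273^2 = 74529 ≡ 222
h^32 ≡ 222^2 = 49284 ≡ 273
h^64 ≡ 273^2 = 74529 ≡ 222
h^128 ≡ 222^2 = 49284 ≡ 273
h^256 ≡ 273^2 = 74529 ≡ 222
343 = 256 + 64 + 16 + 4 + 2 + 1, so h^343 ≡ 222·222·222·222·273·67 ≡ 67 (mod 527)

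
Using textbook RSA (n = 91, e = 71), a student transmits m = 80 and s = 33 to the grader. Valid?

yes

s^2 ≡ 33^2 = 1089 ≡ 88
s^4 ≡ 88^2 = 7744 ≡ 9
s^8 ≡ 9^2 = 81
s^16 ≡ 81^2 = 6561 ≡ 9
s^32 ≡ 9^2 = 81
s^64 ≡ 81^2 = 6561 ≡ 9
71 = 64 + 4 + 2 + 1, so s^71 ≡ 9·9·88·33 ≡ 80 (mod 91)
80 = m, so the signature checks out.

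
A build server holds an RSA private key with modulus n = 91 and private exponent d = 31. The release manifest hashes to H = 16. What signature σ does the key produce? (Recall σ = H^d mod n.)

16

H^2 ≡ 16^2 = 256 ≡ 74
H^4 ≡ 74^2 = 5476 ≡ 16
H^8 ≡ 16^2 = 256 ≡ 74
H^16 ≡ 74^2 = 5476 ≡ 16
31 = 16 + 8 + 4 + 2 + 1, so H^31 ≡ 16·74·16·74·16 ≡ 16 (mod 91)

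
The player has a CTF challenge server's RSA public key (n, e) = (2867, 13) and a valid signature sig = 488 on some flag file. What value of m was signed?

1647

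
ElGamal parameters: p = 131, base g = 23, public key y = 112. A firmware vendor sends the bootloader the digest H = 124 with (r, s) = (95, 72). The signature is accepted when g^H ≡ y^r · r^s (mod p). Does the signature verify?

Left side g^H mod p:
23^2 = 529 ≡ 5
23^4 ≡ 5^2 = 25
23^8 ≡ 25^2 = 625 ≡ 101
23^16 ≡ 101^2 = 10201 ≡ 114
23^32 ≡ 114^2 = 12996 ≡ 27
23^64 ≡ 27^2 = 729 ≡ 74
124 = 64 + 32 + 16 + 8 + 4, so 23^124 ≡ 74·27·114·101·25 ≡ 109 (mod 131)
Right side y^r · r^s mod p:
112^2 = 12544 ≡ 99
112^4 ≡ 99^2 = 9801 ≡ 107
112^8 ≡ 107^2 = 11449 ≡ 52
112^16 ≡ 52^2 = 2704 ≡ 84
112^32 ≡ 84^2 = 7056 ≡ 113
112^64 ≡ 113^2 = 12769 ≡ 62
95 = 64 + 16 + 8 + 4 + 2 + 1, so 112^95 ≡ 62·84·52·107·99·112 ≡ 107 (mod 131)
95^2 = 9025 ≡ 117
95^4 ≡ 117^2 = 13689 ≡ 65
95^8 ≡ 65^2 = 4225 ≡ 33
95^16 ≡ 33^2 = 1089 ≡ 41
95^32 ≡ 41^2 = 1681 ≡ 109
95^64 ≡ 109^2 = 11881 ≡ 91
72 = 64 + 8, so 95^72 ≡ 91·33 ≡ 121 (mod 131)
107·121 = 12947 ≡ 109 (mod 131)
109 ≡ 109 (mod 131), so the signature is genuine.

verifies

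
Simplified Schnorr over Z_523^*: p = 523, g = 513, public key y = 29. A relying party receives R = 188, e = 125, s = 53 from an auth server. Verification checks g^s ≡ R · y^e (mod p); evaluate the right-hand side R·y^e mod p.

48

Squares mod 523: 29^1≡29, 29^2≡318, 29^4≡185, 29^8≡230, 29^16≡77, 29^32≡176, 29^64≡119
125 = 64 + 32 + 16 + 8 + 4 + 1, so 29^125 ≡ 119·176·77·230·185·29 ≡ 501 (mod 523)
R · y^e ≡ 188·501 = 94188 ≡ 48 (mod 523)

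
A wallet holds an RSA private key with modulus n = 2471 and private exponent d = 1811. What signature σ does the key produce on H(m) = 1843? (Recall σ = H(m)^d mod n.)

186

Squares mod 2471: (H(m))^1≡1843, (H(m))^2≡1495, (H(m))^4≡1241, (H(m))^8≡648, (H(m))^16≡2305, (H(m))^32≡375, (H(m))^64≡2249, (H(m))^128≡2335, (H(m))^256≡1199, (H(m))^512≡1950, (H(m))^1024≡2102
1811 = 1024 + 512 + 256 + 16 + 2 + 1, so (H(m))^1811 ≡ 2102·1950·1199·2305·1495·1843 ≡ 186 (mod 2471)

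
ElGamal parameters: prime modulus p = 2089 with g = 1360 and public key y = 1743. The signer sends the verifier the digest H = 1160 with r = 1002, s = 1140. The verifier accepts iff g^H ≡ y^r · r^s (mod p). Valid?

no

Left side g^H mod p:
1360^2 = 1849600 ≡ 835
1360^4 ≡ 835^2 = 697225 ≡ 1588
1360^8 ≡ 1588^2 = 2521744 ≡ 321
1360^16 ≡ 321^2 = 103041 ≡ 680
1360^32 ≡ 680^2 = 462400 ≡ 731
1360^64 ≡ 731^2 = 534361 ≡ 1666
1360^128 ≡ 1666^2 = 2775556 ≡ 1364
1360^256 ≡ 1364^2 = 1860496 ≡ 1286
1360^512 ≡ 1286^2 = 1653796 ≡ 1397
1360^1024 ≡ 1397^2 = 1951609 ≡ 483
1160 = 1024 + 128 + 8, so 1360^1160 ≡ 483·1364·321 ≡ 826 (mod 2089)
Right side y^r · r^s mod p:
1743^2 = 3038049 ≡ 643
1743^4 ≡ 643^2 = 413449 ≡ 1916
1743^8 ≡ 1916^2 = 3671056 ≡ 683
1743^16 ≡ 683^2 = 466489 ≡ 642
1743^32 ≡ 642^2 = 412164 ≡ 631
1743^64 ≡ 631^2 = 398161 ≡ 1251
1743^128 ≡ 1251^2 = 1565001 ≡ 340
1743^256 ≡ 340^2 = 115600 ≡ 705
1743^512 ≡ 705^2 = 497025 ≡ 1932
1002 = 512 + 256 + 128 + 64 + 32 + 8 + 2, so 1743^1002 ≡ 1932·705·340·1251·631·683·643 ≡ 1761 (mod 2089)
1002^2 = 1004004 ≡ 1284
1002^4 ≡ 1284^2 = 1648656 ≡ 435
1002^8 ≡ 435^2 = 189225 ≡ 1215
1002^16 ≡ 1215^2 = 1476225 ≡ 1391
1002^32 ≡ 1391^2 = 1934881 ≡ 467
1002^64 ≡ 467^2 = 218089 ≡ 833
1002^128 ≡ 833^2 = 693889 ≡ 341
1002^256 ≡ 341^2 = 116281 ≡ 1386
1002^512 ≡ 1386^2 = 1920996 ≡ 1205
1002^1024 ≡ 1205^2 = 1452025 ≡ 170
1140 = 1024 + 64 + 32 + 16 + 4, so 1002^1140 ≡ 170·833·467·1391·435 ≡ 457 (mod 2089)
1761·457 = 804777 ≡ 512 (mod 2089)
826 ≠ 512, so verification fails.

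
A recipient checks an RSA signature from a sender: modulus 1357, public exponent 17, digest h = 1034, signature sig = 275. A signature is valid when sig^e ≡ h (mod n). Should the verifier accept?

accept

sig^2 ≡ 275^2 = 75625 ≡ 990
sig^4 ≡ 990^2 = 980100 ≡ 346
sig^8 ≡ 346^2 = 119716 ≡ 300
sig^16 ≡ 300^2 = 90000 ≡ 438
17 = 16 + 1, so sig^17 ≡ 438·275 ≡ 1034 (mod 1357)
1034 = h, so the signature checks out.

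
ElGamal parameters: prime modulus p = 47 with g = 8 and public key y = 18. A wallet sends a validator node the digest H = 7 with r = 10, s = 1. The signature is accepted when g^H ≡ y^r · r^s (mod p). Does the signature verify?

Left side g^H mod p:
8^2 = 64 ≡ 17
8^4 ≡ 17^2 = 289 ≡ 7
7 = 4 + 2 + 1, so 8^7 ≡ 7·17·8 ≡ 12 (mod 47)
Right side y^r · r^s mod p:
18^2 = 324 ≡ 42
18^4 ≡ 42^2 = 1764 ≡ 25
18^8 ≡ 25^2 = 625 ≡ 14
10 = 8 + 2, so 18^10 ≡ 14·42 ≡ 24 (mod 47)
10^1 mod 47 = 10
24·10 = 240 ≡ 5 (mod 47)
12 ≠ 5, so verification fails.

does not verify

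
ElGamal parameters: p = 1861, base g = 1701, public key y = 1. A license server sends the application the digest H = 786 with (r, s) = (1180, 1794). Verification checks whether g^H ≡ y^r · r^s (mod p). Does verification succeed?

Left side g^H mod p:
1701^786 mod 1861 = 1860
Right side y^r · r^s mod p:
1^1180 mod 1861 = 1
1180^1794 mod 1861 = 1836
1·1836 = 1836 ≡ 1836 (mod 1861)
1860 ≠ 1836, so verification fails.

fails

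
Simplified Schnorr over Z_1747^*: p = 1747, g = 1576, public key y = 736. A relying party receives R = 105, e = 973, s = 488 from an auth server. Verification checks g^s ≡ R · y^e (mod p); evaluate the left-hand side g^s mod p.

1249

1576^2 = 2483776 ≡ 1289
1576^4 ≡ 1289^2 = 1661521 ≡ 124
1576^8 ≡ 124^2 = 15376 ≡ 1400
1576^16 ≡ 1400^2 = 1960000 ≡ 1613
1576^32 ≡ 1613^2 = 2601769 ≡ 486
1576^64 ≡ 486^2 = 236196 ≡ 351
1576^128 ≡ 351^2 = 123201 ≡ 911
1576^256 ≡ 911^2 = 829921 ≡ 96
488 = 256 + 128 + 64 + 32 + 8, so 1576^488 ≡ 96·911·351·486·1400 ≡ 1249 (mod 1747)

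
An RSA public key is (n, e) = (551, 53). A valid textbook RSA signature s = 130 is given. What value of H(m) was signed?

253

Squares mod 551: s^1≡130, s^2≡370, s^4≡252, s^8≡139, s^16≡36, s^32≡194
53 = 32 + 16 + 4 + 1, so s^53 ≡ 194·36·252·130 ≡ 253 (mod 551)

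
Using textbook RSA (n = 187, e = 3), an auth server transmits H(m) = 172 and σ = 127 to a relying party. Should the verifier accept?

Squares mod 187: σ^1≡127, σ^2≡47
3 = 2 + 1, so σ^3 ≡ 47·127 ≡ 172 (mod 187)
Since 172 equals the digest 172, verification succeeds.

accept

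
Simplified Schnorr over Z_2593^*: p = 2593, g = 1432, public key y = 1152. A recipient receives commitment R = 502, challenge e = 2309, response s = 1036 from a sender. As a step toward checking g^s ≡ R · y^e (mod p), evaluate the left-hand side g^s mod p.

757

1432^1036 mod 2593 = 757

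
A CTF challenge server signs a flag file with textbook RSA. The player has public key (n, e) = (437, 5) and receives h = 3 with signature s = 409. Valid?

s^2 ≡ 409^2 = 167281 ≡ 347
s^4 ≡ 347^2 = 120409 ≡ 234
5 = 4 + 1, so s^5 ≡ 234·409 ≡ 3 (mod 437)
s^5 mod 437 = 3 matches h.

yes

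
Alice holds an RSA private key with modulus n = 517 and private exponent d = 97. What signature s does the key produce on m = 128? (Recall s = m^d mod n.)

336

Squares mod 517: m^1≡128, m^2≡357, m^4≡267, m^8≡460, m^16≡147, m^32≡412, m^64≡168
97 = 64 + 32 + 1, so m^97 ≡ 168·412·128 ≡ 336 (mod 517)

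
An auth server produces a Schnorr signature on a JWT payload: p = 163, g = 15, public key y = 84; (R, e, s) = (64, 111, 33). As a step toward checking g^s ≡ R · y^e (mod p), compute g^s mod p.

15^2 = 225 ≡ 62
15^4 ≡ 62^2 = 3844 ≡ 95
15^8 ≡ 95^2 = 9025 ≡ 60
15^16 ≡ 60^2 = 3600 ≡ 14
15^32 ≡ 14^2 = 196 ≡ 33
33 = 32 + 1, so 15^33 ≡ 33·15 ≡ 6 (mod 163)

6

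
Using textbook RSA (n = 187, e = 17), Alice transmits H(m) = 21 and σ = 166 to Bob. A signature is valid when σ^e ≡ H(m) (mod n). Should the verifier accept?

reject

Squares mod 187: σ^1≡166, σ^2≡67, σ^4≡1, σ^8≡1, σ^16≡1
17 = 16 + 1, so σ^17 ≡ 1·166 ≡ 166 (mod 187)
166 ≠ 21, so verification fails.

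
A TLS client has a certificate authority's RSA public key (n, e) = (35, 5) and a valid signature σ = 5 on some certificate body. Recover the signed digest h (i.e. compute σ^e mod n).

σ^2 ≡ 5^2 = 25
σ^4 ≡ 25^2 = 625 ≡ 30
5 = 4 + 1, so σ^5 ≡ 30·5 ≡ 10 (mod 35)

10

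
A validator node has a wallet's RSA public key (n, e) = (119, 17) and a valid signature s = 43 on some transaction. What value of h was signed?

43

s^2 ≡ 43^2 = 1849 ≡ 64
s^4 ≡ 64^2 = 4096 ≡ 50
s^8 ≡ 50^2 = 2500 ≡ 1
s^16 ≡ 1^2 = 1
17 = 16 + 1, so s^17 ≡ 1·43 ≡ 43 (mod 119)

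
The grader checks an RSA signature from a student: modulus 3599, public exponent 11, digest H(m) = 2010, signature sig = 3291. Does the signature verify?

verifies

sig^2 ≡ 3291^2 = 10830681 ≡ 1290
sig^4 ≡ 1290^2 = 1664100 ≡ 1362
sig^8 ≡ 1362^2 = 1855044 ≡ 1559
11 = 8 + 2 + 1, so sig^11 ≡ 1559·1290·3291 ≡ 2010 (mod 3599)
sig^11 mod 3599 = 2010 matches H(m).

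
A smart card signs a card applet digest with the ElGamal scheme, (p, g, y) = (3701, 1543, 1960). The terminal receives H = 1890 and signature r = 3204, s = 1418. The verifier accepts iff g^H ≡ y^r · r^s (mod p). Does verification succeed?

Left side g^H mod p:
Squares mod 3701: 1543^1≡1543, 1543^2≡1106, 1543^4≡1906, 1543^8≡2155, 1543^16≡2971, 1543^32≡3657, 1543^64≡1936, 1543^128≡2684, 1543^256≡1710, 1543^512≡310, 1543^1024≡3575
1890 = 1024 + 512 + 256 + 64 + 32 + 2, so 1543^1890 ≡ 3575·310·1710·1936·3657·1106 ≡ 2295 (mod 3701)
Right side y^r · r^s mod p:
Squares mod 3701: 1960^1≡1960, 1960^2≡3663, 1960^4≡1444, 1960^8≡1473, 1960^16≡943, 1960^32≡1009, 1960^64≡306, 1960^128≡1111, 1960^256≡1888, 1960^512≡481, 1960^1024≡1899, 1960^2048≡1427
3204 = 2048 + 1024 + 128 + 4, so 1960^3204 ≡ 1427·1899·1111·1444 ≡ 2141 (mod 3701)
Squares mod 3701: 3204^1≡3204, 3204^2≡2743, 3204^4≡3617, 3204^8≡3355, 3204^16≡1284, 3204^32≡1711, 3204^64≡30, 3204^128≡900, 3204^256≡3182, 3204^512≡2889, 3204^1024≡566
1418 = 1024 + 256 + 128 + 8 + 2, so 3204^1418 ≡ 566·3182·900·3355·2743 ≡ 2454 (mod 3701)
2141·2454 = 5254014 ≡ 2295 (mod 3701)
2295 ≡ 2295 (mod 3701), so the signature is genuine.

passes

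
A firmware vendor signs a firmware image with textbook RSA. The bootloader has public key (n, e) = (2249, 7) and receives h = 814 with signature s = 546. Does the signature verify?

Squares mod 2249: s^1≡546, s^2≡1248, s^4≡1196
7 = 4 + 2 + 1, so s^7 ≡ 1196·1248·546 ≡ 585 (mod 2249)
585 ≠ 814, so verification fails.

does not verify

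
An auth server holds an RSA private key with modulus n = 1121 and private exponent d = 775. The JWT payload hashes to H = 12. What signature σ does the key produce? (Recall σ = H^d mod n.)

753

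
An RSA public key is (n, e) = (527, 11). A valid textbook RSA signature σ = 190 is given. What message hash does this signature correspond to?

σ^2 ≡ 190^2 = 36100 ≡ 264
σ^4 ≡ 264^2 = 69696 ≡ 132
σ^8 ≡ 132^2 = 17424 ≡ 33
11 = 8 + 2 + 1, so σ^11 ≡ 33·264·190 ≡ 500 (mod 527)

500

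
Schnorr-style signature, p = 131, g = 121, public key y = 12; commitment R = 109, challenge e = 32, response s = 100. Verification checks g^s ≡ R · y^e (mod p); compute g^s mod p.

52

121^2 = 14641 ≡ 100
121^4 ≡ 100^2 = 10000 ≡ 44
121^8 ≡ 44^2 = 1936 ≡ 102
121^16 ≡ 102^2 = 10404 ≡ 55
121^32 ≡ 55^2 = 3025 ≡ 12
121^64 ≡ 12^2 = 144 ≡ 13
100 = 64 + 32 + 4, so 121^100 ≡ 13·12·44 ≡ 52 (mod 131)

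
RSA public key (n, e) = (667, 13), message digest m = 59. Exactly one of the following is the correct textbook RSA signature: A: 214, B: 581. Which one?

Candidate A: Squares mod 667: 214^1≡214, 214^2≡440, 214^4≡170, 214^8≡219; 13 = 8 + 4 + 1, so 214^13 ≡ 219·170·214 ≡ 572 (mod 667)
Candidate B: Squares mod 667: 581^1≡581, 581^2≡59, 581^4≡146, 581^8≡639; 13 = 8 + 4 + 1, so 581^13 ≡ 639·146·581 ≡ 59 (mod 667)
  → matches m = 59

B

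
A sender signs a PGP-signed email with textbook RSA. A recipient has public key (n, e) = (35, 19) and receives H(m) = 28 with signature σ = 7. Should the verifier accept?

accept

Squares mod 35: σ^1≡7, σ^2≡14, σ^4≡21, σ^8≡21, σ^16≡21
19 = 16 + 2 + 1, so σ^19 ≡ 21·14·7 ≡ 28 (mod 35)
σ^19 mod 35 = 28 matches H(m).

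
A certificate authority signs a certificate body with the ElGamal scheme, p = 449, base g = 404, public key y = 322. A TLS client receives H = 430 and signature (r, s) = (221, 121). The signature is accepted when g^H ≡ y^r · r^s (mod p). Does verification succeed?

passes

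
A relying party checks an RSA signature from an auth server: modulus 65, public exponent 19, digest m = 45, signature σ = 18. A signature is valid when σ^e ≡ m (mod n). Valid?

no

σ^2 ≡ 18^2 = 324 ≡ 64
σ^4 ≡ 64^2 = 4096 ≡ 1
σ^8 ≡ 1^2 = 1
σ^16 ≡ 1^2 = 1
19 = 16 + 2 + 1, so σ^19 ≡ 1·64·18 ≡ 47 (mod 65)
47 ≠ 45, so verification fails.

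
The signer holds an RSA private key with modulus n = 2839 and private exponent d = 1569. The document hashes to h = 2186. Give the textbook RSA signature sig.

452

h^2 ≡ 2186^2 = 4778596 ≡ 559
h^4 ≡ 559^2 = 312481 ≡ 191
h^8 ≡ 191^2 = 36481 ≡ 2413
h^16 ≡ 2413^2 = 5822569 ≡ 2619
h^32 ≡ 2619^2 = 6859161 ≡ 137
h^64 ≡ 137^2 = 18769 ≡ 1735
h^128 ≡ 1735^2 = 3010225 ≡ 885
h^256 ≡ 885^2 = 783225 ≡ 2500
h^512 ≡ 2500^2 = 6250000 ≡ 1361
h^1024 ≡ 1361^2 = 1852321 ≡ 1293
1569 = 1024 + 512 + 32 + 1, so h^1569 ≡ 1293·1361·137·2186 ≡ 452 (mod 2839)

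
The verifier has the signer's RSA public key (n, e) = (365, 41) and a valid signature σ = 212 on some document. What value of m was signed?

Squares mod 365: σ^1≡212, σ^2≡49, σ^4≡211, σ^8≡356, σ^16≡81, σ^32≡356
41 = 32 + 8 + 1, so σ^41 ≡ 356·356·212 ≡ 17 (mod 365)

17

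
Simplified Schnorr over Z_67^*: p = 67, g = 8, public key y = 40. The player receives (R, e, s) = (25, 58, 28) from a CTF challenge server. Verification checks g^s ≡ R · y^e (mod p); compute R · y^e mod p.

40

Squares mod 67: 40^1≡40, 40^2≡59, 40^4≡64, 40^8≡9, 40^16≡14, 40^32≡62
58 = 32 + 16 + 8 + 2, so 40^58 ≡ 62·14·9·59 ≡ 15 (mod 67)
R · y^e ≡ 25·15 = 375 ≡ 40 (mod 67)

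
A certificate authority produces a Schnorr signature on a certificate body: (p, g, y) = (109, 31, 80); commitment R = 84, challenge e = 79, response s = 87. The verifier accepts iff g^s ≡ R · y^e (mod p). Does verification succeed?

g^s mod p:
Squares mod 109: 31^1≡31, 31^2≡89, 31^4≡73, 31^8≡97, 31^16≡35, 31^32≡26, 31^64≡22
87 = 64 + 16 + 4 + 2 + 1, so 31^87 ≡ 22·35·73·89·31 ≡ 43 (mod 109)
R · y^e mod p:
Squares mod 109: 80^1≡80, 80^2≡78, 80^4≡89, 80^8≡73, 80^16≡97, 80^32≡35, 80^64≡26
79 = 64 + 8 + 4 + 2 + 1, so 80^79 ≡ 26·73·89·78·80 ≡ 7 (mod 109)
84·7 = 588 ≡ 43 (mod 109)
43 ≡ 43 (mod 109); signature holds.

passes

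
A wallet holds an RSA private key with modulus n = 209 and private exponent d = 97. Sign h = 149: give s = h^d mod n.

74

h^2 ≡ 149^2 = 22201 ≡ 47
h^4 ≡ 47^2 = 2209 ≡ 119
h^8 ≡ 119^2 = 14161 ≡ 158
h^16 ≡ 158^2 = 24964 ≡ 93
h^32 ≡ 93^2 = 8649 ≡ 80
h^64 ≡ 80^2 = 6400 ≡ 130
97 = 64 + 32 + 1, so h^97 ≡ 130·80·149 ≡ 74 (mod 209)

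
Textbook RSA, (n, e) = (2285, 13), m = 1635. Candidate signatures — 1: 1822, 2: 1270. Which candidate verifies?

Candidate 1: Squares mod 2285: 1822^1≡1822, 1822^2≡1864, 1822^4≡1296, 1822^8≡141; 13 = 8 + 4 + 1, so 1822^13 ≡ 141·1296·1822 ≡ 2212 (mod 2285)
Candidate 2: Squares mod 2285: 1270^1≡1270, 1270^2≡1975, 1270^4≡130, 1270^8≡905; 13 = 8 + 4 + 1, so 1270^13 ≡ 905·130·1270 ≡ 1635 (mod 2285)
  → matches m = 1635

2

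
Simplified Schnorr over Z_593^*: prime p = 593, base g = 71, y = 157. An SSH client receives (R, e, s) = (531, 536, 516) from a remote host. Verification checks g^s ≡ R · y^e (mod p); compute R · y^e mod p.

439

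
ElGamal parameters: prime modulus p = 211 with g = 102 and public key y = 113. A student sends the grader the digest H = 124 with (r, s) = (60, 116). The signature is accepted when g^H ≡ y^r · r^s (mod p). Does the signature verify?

verifies

Left side g^H mod p:
102^124 mod 211 = 79
Right side y^r · r^s mod p:
113^60 mod 211 = 199
60^116 mod 211 = 11
199·11 = 2189 ≡ 79 (mod 211)
79 ≡ 79 (mod 211), so the signature is genuine.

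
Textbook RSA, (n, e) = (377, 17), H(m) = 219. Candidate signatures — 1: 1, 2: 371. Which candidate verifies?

2

Candidate 1: Squares mod 377: 1^1≡1, 1^2≡1, 1^4≡1, 1^8≡1, 1^16≡1; 17 = 16 + 1, so 1^17 ≡ 1·1 ≡ 1 (mod 377)
Candidate 2: Squares mod 377: 371^1≡371, 371^2≡36, 371^4≡165, 371^8≡81, 371^16≡152; 17 = 16 + 1, so 371^17 ≡ 152·371 ≡ 219 (mod 377)
  → matches H(m) = 219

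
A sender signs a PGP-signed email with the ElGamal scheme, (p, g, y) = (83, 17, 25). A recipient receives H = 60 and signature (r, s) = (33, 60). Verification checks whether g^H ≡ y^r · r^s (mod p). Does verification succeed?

Left side g^H mod p:
17^2 = 289 ≡ 40
17^4 ≡ 40^2 = 1600 ≡ 23
17^8 ≡ 23^2 = 529 ≡ 31
17^16 ≡ 31^2 = 961 ≡ 48
17^32 ≡ 48^2 = 2304 ≡ 63
60 = 32 + 16 + 8 + 4, so 17^60 ≡ 63·48·31·23 ≡ 21 (mod 83)
Right side y^r · r^s mod p:
25^2 = 625 ≡ 44
25^4 ≡ 44^2 = 1936 ≡ 27
25^8 ≡ 27^2 = 729 ≡ 65
25^16 ≡ 65^2 = 4225 ≡ 75
25^32 ≡ 75^2 = 5625 ≡ 64
33 = 32 + 1, so 25^33 ≡ 64·25 ≡ 23 (mod 83)
33^2 = 1089 ≡ 10
33^4 ≡ 10^2 = 100 ≡ 17
33^8 ≡ 17^2 = 289 ≡ 40
33^16 ≡ 40^2 = 1600 ≡ 23
33^32 ≡ 23^2 = 529 ≡ 31
60 = 32 + 16 + 8 + 4, so 33^60 ≡ 31·23·40·17 ≡ 37 (mod 83)
23·37 = 851 ≡ 21 (mod 83)
21 ≡ 21 (mod 83), so the signature is genuine.

passes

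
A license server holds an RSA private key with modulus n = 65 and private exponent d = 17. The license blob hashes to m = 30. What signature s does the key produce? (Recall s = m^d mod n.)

m^2 ≡ 30^2 = 900 ≡ 55
m^4 ≡ 55^2 = 3025 ≡ 35
m^8 ≡ 35^2 = 1225 ≡ 55
m^16 ≡ 55^2 = 3025 ≡ 35
17 = 16 + 1, so m^17 ≡ 35·30 ≡ 10 (mod 65)

10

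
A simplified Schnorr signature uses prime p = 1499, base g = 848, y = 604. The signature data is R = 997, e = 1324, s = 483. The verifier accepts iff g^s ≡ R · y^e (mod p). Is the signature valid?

valid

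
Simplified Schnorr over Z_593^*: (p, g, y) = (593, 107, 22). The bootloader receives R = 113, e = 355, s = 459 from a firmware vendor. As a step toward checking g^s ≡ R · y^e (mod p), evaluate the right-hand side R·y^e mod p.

Squares mod 593: 22^1≡22, 22^2≡484, 22^4≡21, 22^8≡441, 22^16≡570, 22^32≡529, 22^64≡538, 22^128≡60, 22^256≡42
355 = 256 + 64 + 32 + 2 + 1, so 22^355 ≡ 42·538·529·484·22 ≡ 579 (mod 593)
R · y^e ≡ 113·579 = 65427 ≡ 197 (mod 593)

197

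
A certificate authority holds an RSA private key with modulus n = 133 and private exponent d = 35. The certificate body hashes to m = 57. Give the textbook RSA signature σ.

57

m^2 ≡ 57^2 = 3249 ≡ 57
m^4 ≡ 57^2 = 3249 ≡ 57
m^8 ≡ 57^2 = 3249 ≡ 57
m^16 ≡ 57^2 = 3249 ≡ 57
m^32 ≡ 57^2 = 3249 ≡ 57
35 = 32 + 2 + 1, so m^35 ≡ 57·57·57 ≡ 57 (mod 133)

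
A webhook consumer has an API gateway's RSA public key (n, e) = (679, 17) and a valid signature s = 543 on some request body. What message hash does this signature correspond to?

492

s^2 ≡ 543^2 = 294849 ≡ 163
s^4 ≡ 163^2 = 26569 ≡ 88
s^8 ≡ 88^2 = 7744 ≡ 275
s^16 ≡ 275^2 = 75625 ≡ 256
17 = 16 + 1, so s^17 ≡ 256·543 ≡ 492 (mod 679)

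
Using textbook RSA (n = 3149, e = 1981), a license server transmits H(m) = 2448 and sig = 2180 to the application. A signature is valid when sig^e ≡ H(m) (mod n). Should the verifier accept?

accept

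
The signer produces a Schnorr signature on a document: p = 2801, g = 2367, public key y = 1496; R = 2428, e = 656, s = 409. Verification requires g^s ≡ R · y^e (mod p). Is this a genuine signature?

genuine

g^s mod p:
Squares mod 2801: 2367^1≡2367, 2367^2≡689, 2367^4≡1352, 2367^8≡1652, 2367^16≡930, 2367^32≡2192, 2367^64≡1149, 2367^128≡930, 2367^256≡2192
409 = 256 + 128 + 16 + 8 + 1, so 2367^409 ≡ 2192·930·930·1652·2367 ≡ 276 (mod 2801)
R · y^e mod p:
Squares mod 2801: 1496^1≡1496, 1496^2≡17, 1496^4≡289, 1496^8≡2292, 1496^16≡1389, 1496^32≡2233, 1496^64≡509, 1496^128≡1389, 1496^256≡2233, 1496^512≡509
656 = 512 + 128 + 16, so 1496^656 ≡ 509·1389·1389 ≡ 2192 (mod 2801)
2428·2192 = 5322176 ≡ 276 (mod 2801)
276 ≡ 276 (mod 2801); signature holds.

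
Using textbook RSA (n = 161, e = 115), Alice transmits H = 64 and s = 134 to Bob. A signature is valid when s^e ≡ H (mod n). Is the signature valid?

s^2 ≡ 134^2 = 17956 ≡ 85
s^4 ≡ 85^2 = 7225 ≡ 141
s^8 ≡ 141^2 = 19881 ≡ 78
s^16 ≡ 78^2 = 6084 ≡ 127
s^32 ≡ 127^2 = 16129 ≡ 29
s^64 ≡ 29^2 = 841 ≡ 36
115 = 64 + 32 + 16 + 2 + 1, so s^115 ≡ 36·29·127·85·134 ≡ 57 (mod 161)
The recovered value 57 does not match the digest 64.

invalid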